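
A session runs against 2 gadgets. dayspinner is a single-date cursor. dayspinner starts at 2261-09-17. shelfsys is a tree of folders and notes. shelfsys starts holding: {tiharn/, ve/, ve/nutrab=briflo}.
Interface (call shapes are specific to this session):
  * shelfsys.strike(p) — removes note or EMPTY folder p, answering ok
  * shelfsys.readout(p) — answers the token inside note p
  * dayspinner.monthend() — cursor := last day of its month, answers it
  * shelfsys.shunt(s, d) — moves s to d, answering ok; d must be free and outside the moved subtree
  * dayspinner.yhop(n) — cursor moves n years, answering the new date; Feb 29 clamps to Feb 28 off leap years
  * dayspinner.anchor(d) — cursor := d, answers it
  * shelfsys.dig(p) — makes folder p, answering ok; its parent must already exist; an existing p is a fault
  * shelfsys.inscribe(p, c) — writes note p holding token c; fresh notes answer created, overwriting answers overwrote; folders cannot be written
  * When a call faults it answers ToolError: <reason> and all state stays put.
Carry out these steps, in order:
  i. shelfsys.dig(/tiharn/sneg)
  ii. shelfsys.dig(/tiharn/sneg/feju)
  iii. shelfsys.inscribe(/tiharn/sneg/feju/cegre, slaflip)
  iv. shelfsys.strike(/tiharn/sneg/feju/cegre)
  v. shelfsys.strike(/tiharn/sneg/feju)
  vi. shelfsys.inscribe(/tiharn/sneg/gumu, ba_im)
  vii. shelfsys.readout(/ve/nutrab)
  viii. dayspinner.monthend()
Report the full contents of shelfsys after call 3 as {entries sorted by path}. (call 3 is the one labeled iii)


I run dig(p='/tiharn/sneg'), and get ok.
Invoking dig(p='/tiharn/sneg/feju'), — result: ok.
I run inscribe(p='/tiharn/sneg/feju/cegre', c='slaflip'), yielding created.
I run strike(p='/tiharn/sneg/feju/cegre'), and see ok.
Then strike(p='/tiharn/sneg/feju'), which returns ok.
Then inscribe(p='/tiharn/sneg/gumu', c='ba_im'), giving created.
I call readout(p='/ve/nutrab'), and observe briflo.
Invoking monthend(), and get 2261-09-30.

Answer: {tiharn/, tiharn/sneg/, tiharn/sneg/feju/, tiharn/sneg/feju/cegre=slaflip, ve/, ve/nutrab=briflo}


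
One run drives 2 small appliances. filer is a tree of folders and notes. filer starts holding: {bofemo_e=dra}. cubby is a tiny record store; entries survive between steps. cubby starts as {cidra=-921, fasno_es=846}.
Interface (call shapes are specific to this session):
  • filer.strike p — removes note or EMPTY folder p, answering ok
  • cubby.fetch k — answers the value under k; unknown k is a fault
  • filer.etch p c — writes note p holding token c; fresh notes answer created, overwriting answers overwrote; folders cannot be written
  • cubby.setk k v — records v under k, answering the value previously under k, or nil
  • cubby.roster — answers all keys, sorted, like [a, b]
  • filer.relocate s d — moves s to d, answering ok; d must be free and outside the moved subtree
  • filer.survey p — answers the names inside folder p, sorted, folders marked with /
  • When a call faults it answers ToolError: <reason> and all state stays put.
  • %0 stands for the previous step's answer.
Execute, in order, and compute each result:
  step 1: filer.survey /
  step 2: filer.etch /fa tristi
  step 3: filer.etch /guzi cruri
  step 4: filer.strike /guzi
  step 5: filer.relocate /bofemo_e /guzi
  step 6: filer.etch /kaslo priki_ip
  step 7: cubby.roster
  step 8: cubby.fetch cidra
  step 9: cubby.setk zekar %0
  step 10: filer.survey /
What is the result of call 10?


$ filer.survey p→/
  [bofemo_e]
$ filer.etch p→/fa c→tristi
  created
$ filer.etch p→/guzi c→cruri
  created
$ filer.strike p→/guzi
  ok
$ filer.relocate s→/bofemo_e d→/guzi
  ok
$ filer.etch p→/kaslo c→priki_ip
  created
$ cubby.roster
  [cidra, fasno_es]
$ cubby.fetch k→cidra
  -921
$ cubby.setk k→zekar v→%0
  nil
$ filer.survey p→/
  [fa, guzi, kaslo]

Answer: [fa, guzi, kaslo]


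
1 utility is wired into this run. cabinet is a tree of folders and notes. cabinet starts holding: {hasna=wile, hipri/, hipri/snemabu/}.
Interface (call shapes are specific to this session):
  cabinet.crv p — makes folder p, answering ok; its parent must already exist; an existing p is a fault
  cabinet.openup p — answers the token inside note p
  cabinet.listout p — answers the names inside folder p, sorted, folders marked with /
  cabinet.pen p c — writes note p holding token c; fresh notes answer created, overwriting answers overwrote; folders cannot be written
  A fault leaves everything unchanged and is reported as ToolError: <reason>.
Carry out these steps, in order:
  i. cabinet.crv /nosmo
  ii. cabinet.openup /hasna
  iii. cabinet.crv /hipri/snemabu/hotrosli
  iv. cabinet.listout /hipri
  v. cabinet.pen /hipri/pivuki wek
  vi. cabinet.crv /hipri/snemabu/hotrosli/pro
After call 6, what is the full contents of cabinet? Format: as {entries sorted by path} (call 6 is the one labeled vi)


Answer: {hasna=wile, hipri/, hipri/pivuki=wek, hipri/snemabu/, hipri/snemabu/hotrosli/, hipri/snemabu/hotrosli/pro/, nosmo/}

Derivation:
Do: cabinet.crv[p=/nosmo]
See: ok
Do: cabinet.openup[p=/hasna]
See: wile
Do: cabinet.crv[p=/hipri/snemabu/hotrosli]
See: ok
Do: cabinet.listout[p=/hipri]
See: [snemabu/]
Do: cabinet.pen[p=/hipri/pivuki; c=wek]
See: created
Do: cabinet.crv[p=/hipri/snemabu/hotrosli/pro]
See: ok


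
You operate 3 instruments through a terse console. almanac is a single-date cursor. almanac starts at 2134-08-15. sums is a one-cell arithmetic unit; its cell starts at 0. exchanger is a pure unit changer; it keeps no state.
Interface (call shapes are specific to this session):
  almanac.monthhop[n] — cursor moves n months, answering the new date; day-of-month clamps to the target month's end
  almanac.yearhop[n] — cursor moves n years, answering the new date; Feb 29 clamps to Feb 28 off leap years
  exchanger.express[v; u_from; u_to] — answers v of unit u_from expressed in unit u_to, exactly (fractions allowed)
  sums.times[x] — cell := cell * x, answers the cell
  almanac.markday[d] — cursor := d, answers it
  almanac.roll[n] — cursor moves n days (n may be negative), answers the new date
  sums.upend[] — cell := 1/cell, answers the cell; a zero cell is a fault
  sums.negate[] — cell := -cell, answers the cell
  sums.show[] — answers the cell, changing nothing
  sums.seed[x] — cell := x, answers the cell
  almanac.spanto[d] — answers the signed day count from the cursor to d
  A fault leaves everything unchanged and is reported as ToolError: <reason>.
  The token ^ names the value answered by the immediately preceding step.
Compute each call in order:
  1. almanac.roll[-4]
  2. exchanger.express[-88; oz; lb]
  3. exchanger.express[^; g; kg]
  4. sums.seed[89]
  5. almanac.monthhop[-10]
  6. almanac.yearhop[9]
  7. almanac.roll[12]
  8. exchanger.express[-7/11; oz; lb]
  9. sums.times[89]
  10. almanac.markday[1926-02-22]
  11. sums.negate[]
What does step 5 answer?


Answer: 2133-10-11

Derivation:
Do: almanac.roll[-4]
See: 2134-08-11
Do: exchanger.express[-88; oz; lb]
See: -11/2
Do: exchanger.express[^; g; kg]
See: -11/2000
Do: sums.seed[89]
See: 89
Do: almanac.monthhop[-10]
See: 2133-10-11
Do: almanac.yearhop[9]
See: 2142-10-11
Do: almanac.roll[12]
See: 2142-10-23
Do: exchanger.express[-7/11; oz; lb]
See: -7/176
Do: sums.times[89]
See: 7921
Do: almanac.markday[1926-02-22]
See: 1926-02-22
Do: sums.negate[]
See: -7921


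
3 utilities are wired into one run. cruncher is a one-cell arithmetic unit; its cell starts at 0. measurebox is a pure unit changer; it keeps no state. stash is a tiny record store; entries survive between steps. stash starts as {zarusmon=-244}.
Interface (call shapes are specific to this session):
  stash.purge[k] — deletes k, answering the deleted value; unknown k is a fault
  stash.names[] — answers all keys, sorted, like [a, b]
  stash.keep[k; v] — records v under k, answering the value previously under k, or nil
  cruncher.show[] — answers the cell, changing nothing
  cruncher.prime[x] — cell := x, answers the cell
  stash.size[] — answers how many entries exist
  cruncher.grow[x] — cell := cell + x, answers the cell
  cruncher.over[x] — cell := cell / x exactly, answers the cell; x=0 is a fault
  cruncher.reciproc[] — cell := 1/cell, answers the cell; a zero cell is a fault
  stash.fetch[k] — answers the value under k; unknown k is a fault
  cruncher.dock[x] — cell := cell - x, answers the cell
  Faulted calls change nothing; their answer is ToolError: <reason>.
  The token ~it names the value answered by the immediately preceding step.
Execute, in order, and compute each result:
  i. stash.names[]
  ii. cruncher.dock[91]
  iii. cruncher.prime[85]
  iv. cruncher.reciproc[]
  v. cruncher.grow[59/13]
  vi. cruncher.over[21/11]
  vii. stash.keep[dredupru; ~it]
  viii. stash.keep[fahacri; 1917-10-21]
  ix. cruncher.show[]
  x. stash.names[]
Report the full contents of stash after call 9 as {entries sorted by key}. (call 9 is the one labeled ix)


Answer: {dredupru=18436/7735, fahacri=1917-10-21, zarusmon=-244}

Derivation:
Step: stash.names[]
Result: [zarusmon]
Step: cruncher.dock[91]
Result: -91
Step: cruncher.prime[85]
Result: 85
Step: cruncher.reciproc[]
Result: 1/85
Step: cruncher.grow[59/13]
Result: 5028/1105
Step: cruncher.over[21/11]
Result: 18436/7735
Step: stash.keep[dredupru; ~it]
Result: nil
Step: stash.keep[fahacri; 1917-10-21]
Result: nil
Step: cruncher.show[]
Result: 18436/7735
Step: stash.names[]
Result: [dredupru, fahacri, zarusmon]


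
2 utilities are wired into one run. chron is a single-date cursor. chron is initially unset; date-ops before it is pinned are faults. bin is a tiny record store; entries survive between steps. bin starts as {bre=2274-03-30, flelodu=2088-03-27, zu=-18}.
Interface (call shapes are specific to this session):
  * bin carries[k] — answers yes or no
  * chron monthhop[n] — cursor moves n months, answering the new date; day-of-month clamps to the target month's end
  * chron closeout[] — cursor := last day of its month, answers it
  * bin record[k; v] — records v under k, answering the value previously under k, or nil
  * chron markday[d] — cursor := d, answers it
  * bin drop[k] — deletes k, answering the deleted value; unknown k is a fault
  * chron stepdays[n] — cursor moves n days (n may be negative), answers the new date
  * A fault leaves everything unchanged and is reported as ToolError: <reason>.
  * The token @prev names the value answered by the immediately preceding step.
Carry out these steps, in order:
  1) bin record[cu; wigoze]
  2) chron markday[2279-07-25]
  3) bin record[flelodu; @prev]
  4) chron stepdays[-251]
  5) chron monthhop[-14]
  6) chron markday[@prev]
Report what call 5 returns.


·→ bin record(k→cu, v→wigoze)
·← nil
·→ chron markday(d→2279-07-25)
·← 2279-07-25
·→ bin record(k→flelodu, v→@prev)
·← 2088-03-27
·→ chron stepdays(n→-251)
·← 2278-11-16
·→ chron monthhop(n→-14)
·← 2277-09-16
·→ chron markday(d→@prev)
·← 2277-09-16

Answer: 2277-09-16


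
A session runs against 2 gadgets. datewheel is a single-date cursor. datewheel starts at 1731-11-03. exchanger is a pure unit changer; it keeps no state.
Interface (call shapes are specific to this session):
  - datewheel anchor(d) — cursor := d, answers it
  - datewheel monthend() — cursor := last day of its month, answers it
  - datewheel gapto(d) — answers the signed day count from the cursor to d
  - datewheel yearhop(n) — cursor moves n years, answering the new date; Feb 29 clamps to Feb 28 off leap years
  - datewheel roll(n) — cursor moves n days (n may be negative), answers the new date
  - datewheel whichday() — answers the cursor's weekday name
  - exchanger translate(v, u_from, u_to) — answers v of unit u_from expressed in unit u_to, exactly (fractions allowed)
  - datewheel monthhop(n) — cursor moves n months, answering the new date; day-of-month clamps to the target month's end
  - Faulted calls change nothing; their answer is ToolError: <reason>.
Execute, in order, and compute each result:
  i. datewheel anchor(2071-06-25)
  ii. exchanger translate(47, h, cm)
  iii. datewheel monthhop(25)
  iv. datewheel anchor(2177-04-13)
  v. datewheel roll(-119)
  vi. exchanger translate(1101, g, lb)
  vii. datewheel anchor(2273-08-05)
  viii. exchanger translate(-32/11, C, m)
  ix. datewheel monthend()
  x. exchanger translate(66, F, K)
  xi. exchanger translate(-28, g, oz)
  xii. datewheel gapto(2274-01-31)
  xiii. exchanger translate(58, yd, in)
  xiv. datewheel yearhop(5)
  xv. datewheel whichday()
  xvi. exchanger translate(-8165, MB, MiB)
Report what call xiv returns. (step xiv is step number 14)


Answer: 2278-08-31

Derivation:
-> datewheel anchor(d='2071-06-25')
<- 2071-06-25
-> exchanger translate(v='47', u_from='h', u_to='cm')
<- ToolError: incompatible units
-> datewheel monthhop(n='25')
<- 2073-07-25
-> datewheel anchor(d='2177-04-13')
<- 2177-04-13
-> datewheel roll(n='-119')
<- 2176-12-15
-> exchanger translate(v='1101', u_from='g', u_to='lb')
<- 110100000/45359237
-> datewheel anchor(d='2273-08-05')
<- 2273-08-05
-> exchanger translate(v='-32/11', u_from='C', u_to='m')
<- ToolError: incompatible units
-> datewheel monthend()
<- 2273-08-31
-> exchanger translate(v='66', u_from='F', u_to='K')
<- 52567/180
-> exchanger translate(v='-28', u_from='g', u_to='oz')
<- -6400000/6479891
-> datewheel gapto(d='2274-01-31')
<- 153
-> exchanger translate(v='58', u_from='yd', u_to='in')
<- 2088
-> datewheel yearhop(n='5')
<- 2278-08-31
-> datewheel whichday()
<- Saturday
-> exchanger translate(v='-8165', u_from='MB', u_to='MiB')
<- -127578125/16384


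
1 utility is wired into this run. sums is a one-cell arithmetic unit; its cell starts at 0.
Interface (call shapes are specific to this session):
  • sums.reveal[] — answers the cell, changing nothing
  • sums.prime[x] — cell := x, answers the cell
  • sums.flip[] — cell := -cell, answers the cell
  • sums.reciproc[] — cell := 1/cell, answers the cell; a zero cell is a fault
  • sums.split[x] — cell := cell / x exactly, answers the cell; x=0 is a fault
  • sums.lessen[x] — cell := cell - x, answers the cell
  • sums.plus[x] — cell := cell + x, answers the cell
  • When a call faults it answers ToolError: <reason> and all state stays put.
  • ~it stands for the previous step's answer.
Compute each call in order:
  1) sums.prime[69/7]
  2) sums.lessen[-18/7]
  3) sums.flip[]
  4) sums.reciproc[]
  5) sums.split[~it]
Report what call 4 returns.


Act: sums.prime[x=69/7]
Obs: 69/7
Act: sums.lessen[x=-18/7]
Obs: 87/7
Act: sums.flip[]
Obs: -87/7
Act: sums.reciproc[]
Obs: -7/87
Act: sums.split[x=~it]
Obs: 1

Answer: -7/87


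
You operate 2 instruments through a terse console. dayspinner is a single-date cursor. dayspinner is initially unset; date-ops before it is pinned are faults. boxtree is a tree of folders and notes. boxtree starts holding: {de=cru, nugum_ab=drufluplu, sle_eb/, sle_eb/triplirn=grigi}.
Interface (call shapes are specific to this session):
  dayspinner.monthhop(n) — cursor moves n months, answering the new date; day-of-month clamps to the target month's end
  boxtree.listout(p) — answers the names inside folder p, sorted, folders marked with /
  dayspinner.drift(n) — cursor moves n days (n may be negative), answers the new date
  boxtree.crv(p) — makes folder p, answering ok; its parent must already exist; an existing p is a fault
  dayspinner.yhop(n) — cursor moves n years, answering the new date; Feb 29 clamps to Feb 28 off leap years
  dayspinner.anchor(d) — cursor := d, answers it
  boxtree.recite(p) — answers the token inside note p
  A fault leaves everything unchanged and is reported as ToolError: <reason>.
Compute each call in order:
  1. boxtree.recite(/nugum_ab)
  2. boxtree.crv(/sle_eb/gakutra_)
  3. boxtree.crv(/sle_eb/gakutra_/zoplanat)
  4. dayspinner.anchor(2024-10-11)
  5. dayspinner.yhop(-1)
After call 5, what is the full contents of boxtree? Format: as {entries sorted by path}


Act: boxtree.recite[p=/nugum_ab]
Obs: drufluplu
Act: boxtree.crv[p=/sle_eb/gakutra_]
Obs: ok
Act: boxtree.crv[p=/sle_eb/gakutra_/zoplanat]
Obs: ok
Act: dayspinner.anchor[d=2024-10-11]
Obs: 2024-10-11
Act: dayspinner.yhop[n=-1]
Obs: 2023-10-11

Answer: {de=cru, nugum_ab=drufluplu, sle_eb/, sle_eb/gakutra_/, sle_eb/gakutra_/zoplanat/, sle_eb/triplirn=grigi}


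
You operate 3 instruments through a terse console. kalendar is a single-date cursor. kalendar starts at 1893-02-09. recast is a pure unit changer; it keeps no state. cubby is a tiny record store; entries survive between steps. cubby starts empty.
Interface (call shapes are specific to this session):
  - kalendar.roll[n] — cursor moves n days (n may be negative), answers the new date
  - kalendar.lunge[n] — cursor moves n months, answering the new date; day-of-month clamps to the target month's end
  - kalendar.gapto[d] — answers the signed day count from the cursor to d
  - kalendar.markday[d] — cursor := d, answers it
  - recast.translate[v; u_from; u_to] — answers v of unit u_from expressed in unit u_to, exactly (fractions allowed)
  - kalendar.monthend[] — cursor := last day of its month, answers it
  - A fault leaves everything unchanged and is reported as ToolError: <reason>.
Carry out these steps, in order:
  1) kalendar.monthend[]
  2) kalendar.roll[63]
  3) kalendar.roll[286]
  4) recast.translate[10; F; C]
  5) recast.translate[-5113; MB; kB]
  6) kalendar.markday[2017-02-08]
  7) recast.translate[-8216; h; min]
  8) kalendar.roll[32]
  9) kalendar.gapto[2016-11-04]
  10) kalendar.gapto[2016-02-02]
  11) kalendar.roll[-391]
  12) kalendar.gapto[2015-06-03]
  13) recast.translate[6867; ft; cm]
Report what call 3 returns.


Answer: 1894-02-12

Derivation:
> kalendar.monthend
:: 1893-02-28
> kalendar.roll n=63
:: 1893-05-02
> kalendar.roll n=286
:: 1894-02-12
> recast.translate v=10 u_from=F u_to=C
:: -110/9
> recast.translate v=-5113 u_from=MB u_to=kB
:: -5113000
> kalendar.markday d=2017-02-08
:: 2017-02-08
> recast.translate v=-8216 u_from=h u_to=min
:: -492960
> kalendar.roll n=32
:: 2017-03-12
> kalendar.gapto d=2016-11-04
:: -128
> kalendar.gapto d=2016-02-02
:: -404
> kalendar.roll n=-391
:: 2016-02-15
> kalendar.gapto d=2015-06-03
:: -257
> recast.translate v=6867 u_from=ft u_to=cm
:: 5232654/25


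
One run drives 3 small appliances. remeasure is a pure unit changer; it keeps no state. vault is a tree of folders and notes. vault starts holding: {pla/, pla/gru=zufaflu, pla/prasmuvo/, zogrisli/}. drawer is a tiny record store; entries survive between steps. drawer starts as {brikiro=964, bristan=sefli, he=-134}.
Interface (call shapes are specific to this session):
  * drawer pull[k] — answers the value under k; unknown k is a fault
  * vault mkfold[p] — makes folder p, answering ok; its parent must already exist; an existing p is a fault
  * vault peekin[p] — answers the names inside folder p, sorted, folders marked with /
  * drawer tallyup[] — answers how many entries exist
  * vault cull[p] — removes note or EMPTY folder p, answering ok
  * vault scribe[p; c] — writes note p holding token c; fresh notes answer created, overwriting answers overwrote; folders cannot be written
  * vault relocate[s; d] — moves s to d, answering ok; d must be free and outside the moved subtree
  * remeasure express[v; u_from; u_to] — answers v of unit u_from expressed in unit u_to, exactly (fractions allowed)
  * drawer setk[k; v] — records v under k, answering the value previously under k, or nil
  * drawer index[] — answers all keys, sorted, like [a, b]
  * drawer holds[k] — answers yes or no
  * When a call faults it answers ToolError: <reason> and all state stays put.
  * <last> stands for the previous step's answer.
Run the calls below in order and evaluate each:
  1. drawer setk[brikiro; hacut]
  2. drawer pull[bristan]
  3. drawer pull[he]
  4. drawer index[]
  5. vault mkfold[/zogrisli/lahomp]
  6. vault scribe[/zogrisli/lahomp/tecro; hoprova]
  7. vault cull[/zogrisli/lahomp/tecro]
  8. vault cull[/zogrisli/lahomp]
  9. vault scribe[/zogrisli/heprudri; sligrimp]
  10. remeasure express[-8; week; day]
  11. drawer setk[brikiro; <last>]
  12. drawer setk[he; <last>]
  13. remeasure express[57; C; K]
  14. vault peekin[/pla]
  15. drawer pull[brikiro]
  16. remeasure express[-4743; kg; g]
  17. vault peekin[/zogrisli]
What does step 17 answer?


Answer: [heprudri]

Derivation:
Then drawer setk using k: brikiro, v: hacut, yielding 964.
I invoke drawer pull using k: bristan, which returns sefli.
Then drawer pull using k: he, — result: -134.
Calling drawer index(), and observe [brikiro, bristan, he].
I use vault mkfold using p: /zogrisli/lahomp, and see ok.
I call vault scribe using p: /zogrisli/lahomp/tecro, c: hoprova, which returns created.
Calling vault cull using p: /zogrisli/lahomp/tecro, giving ok.
I run vault cull using p: /zogrisli/lahomp, yielding ok.
I try vault scribe using p: /zogrisli/heprudri, c: sligrimp, giving created.
I invoke remeasure express using v: -8, u_from: week, u_to: day, — result: -56.
Using drawer setk using k: brikiro, v: <last>, which returns hacut.
Calling drawer setk using k: he, v: <last>: -134.
Next I call remeasure express using v: 57, u_from: C, u_to: K: 6603/20.
I invoke vault peekin using p: /pla, — result: [gru, prasmuvo/].
I try drawer pull using k: brikiro, giving -56.
I call remeasure express using v: -4743, u_from: kg, u_to: g, which returns -4743000.
Next I call vault peekin using p: /zogrisli, yielding [heprudri].


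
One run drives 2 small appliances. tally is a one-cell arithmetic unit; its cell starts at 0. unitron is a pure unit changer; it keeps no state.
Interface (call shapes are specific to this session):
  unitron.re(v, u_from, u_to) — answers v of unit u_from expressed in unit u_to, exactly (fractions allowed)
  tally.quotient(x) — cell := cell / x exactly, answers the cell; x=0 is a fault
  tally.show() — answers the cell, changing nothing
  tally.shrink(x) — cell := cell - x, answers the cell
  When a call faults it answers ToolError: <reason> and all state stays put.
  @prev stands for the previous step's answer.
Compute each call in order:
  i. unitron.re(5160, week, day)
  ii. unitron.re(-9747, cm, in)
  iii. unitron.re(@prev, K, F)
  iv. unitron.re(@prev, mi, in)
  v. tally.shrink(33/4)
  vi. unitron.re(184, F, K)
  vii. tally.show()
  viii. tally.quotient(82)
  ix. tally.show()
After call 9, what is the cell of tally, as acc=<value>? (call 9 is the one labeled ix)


Calling unitron.re(5160, week, day), which returns 36120.
Next I call unitron.re(-9747, cm, in): -487350/127.
Calling unitron.re(@prev, K, F), and get -93560809/12700.
I run unitron.re(@prev, mi, in), yielding -296400642912/635.
Then tally.shrink(33/4), — result: -33/4.
Now I run unitron.re(184, F, K): 64367/180.
Now I run tally.show, → -33/4.
Calling tally.quotient(82), — result: -33/328.
Next I call tally.show(): -33/328.

Answer: acc=-33/328


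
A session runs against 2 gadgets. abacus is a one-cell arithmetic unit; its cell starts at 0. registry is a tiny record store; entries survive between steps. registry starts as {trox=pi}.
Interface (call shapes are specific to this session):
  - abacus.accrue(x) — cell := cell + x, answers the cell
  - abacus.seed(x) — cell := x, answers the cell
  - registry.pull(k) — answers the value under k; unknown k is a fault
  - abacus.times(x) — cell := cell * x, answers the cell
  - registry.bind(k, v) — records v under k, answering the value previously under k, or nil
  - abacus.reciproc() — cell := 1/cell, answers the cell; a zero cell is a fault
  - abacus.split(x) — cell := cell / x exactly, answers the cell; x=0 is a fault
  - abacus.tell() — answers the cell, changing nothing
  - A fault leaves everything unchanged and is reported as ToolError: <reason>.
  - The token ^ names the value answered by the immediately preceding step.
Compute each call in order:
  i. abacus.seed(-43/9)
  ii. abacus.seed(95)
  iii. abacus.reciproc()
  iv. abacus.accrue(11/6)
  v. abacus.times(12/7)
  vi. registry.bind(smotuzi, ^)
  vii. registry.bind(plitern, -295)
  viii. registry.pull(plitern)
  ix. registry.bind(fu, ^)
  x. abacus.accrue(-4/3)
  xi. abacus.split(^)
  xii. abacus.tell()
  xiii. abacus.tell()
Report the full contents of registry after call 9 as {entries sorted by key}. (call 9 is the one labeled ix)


Answer: {fu=-295, plitern=-295, smotuzi=2102/665, trox=pi}

Derivation:
! abacus.seed(x→-43/9) == -43/9
! abacus.seed(x→95) == 95
! abacus.reciproc() == 1/95
! abacus.accrue(x→11/6) == 1051/570
! abacus.times(x→12/7) == 2102/665
! registry.bind(k→smotuzi, v→^) == nil
! registry.bind(k→plitern, v→-295) == nil
! registry.pull(k→plitern) == -295
! registry.bind(k→fu, v→^) == nil
! abacus.accrue(x→-4/3) == 3646/1995
! abacus.split(x→^) == 1
! abacus.tell() == 1
! abacus.tell() == 1


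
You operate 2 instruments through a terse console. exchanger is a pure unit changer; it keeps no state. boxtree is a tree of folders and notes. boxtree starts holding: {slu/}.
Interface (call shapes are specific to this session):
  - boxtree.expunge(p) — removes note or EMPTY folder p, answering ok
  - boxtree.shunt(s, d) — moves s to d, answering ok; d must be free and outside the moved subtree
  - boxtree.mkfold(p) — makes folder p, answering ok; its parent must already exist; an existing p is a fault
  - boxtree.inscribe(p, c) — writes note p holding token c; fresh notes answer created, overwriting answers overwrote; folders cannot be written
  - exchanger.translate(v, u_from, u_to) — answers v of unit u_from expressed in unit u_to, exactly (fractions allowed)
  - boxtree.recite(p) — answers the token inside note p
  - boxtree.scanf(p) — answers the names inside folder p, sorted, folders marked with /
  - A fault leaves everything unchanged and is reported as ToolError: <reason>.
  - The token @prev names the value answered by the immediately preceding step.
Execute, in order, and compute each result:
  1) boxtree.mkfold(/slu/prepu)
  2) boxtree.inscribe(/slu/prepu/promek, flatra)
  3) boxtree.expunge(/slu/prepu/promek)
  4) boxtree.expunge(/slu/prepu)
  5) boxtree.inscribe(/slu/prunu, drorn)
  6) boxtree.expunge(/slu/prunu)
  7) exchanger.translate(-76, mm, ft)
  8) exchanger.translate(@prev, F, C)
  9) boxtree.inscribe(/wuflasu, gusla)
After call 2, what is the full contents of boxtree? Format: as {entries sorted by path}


Answer: {slu/, slu/prepu/, slu/prepu/promek=flatra}

Derivation:
# boxtree.mkfold(/slu/prepu) => ok
# boxtree.inscribe(/slu/prepu/promek, flatra) => created
# boxtree.expunge(/slu/prepu/promek) => ok
# boxtree.expunge(/slu/prepu) => ok
# boxtree.inscribe(/slu/prunu, drorn) => created
# boxtree.expunge(/slu/prunu) => ok
# exchanger.translate(-76, mm, ft) => -95/381
# exchanger.translate(@prev, F, C) => -61435/3429
# boxtree.inscribe(/wuflasu, gusla) => created


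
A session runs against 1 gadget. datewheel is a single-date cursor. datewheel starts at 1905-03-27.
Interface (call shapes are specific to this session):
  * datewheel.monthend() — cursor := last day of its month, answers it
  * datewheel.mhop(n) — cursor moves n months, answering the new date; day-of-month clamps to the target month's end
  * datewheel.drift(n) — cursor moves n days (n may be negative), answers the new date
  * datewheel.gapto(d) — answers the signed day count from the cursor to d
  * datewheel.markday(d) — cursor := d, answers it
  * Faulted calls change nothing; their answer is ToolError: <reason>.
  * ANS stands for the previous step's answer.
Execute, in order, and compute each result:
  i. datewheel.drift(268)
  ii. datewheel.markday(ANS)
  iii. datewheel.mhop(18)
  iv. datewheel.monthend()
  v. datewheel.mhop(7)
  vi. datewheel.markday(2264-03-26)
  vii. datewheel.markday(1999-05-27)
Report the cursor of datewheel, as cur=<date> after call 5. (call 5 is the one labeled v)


Step: drift[n='268']
Result: 1905-12-20
Step: markday[d='ANS']
Result: 1905-12-20
Step: mhop[n='18']
Result: 1907-06-20
Step: monthend[]
Result: 1907-06-30
Step: mhop[n='7']
Result: 1908-01-30
Step: markday[d='2264-03-26']
Result: 2264-03-26
Step: markday[d='1999-05-27']
Result: 1999-05-27

Answer: cur=1908-01-30


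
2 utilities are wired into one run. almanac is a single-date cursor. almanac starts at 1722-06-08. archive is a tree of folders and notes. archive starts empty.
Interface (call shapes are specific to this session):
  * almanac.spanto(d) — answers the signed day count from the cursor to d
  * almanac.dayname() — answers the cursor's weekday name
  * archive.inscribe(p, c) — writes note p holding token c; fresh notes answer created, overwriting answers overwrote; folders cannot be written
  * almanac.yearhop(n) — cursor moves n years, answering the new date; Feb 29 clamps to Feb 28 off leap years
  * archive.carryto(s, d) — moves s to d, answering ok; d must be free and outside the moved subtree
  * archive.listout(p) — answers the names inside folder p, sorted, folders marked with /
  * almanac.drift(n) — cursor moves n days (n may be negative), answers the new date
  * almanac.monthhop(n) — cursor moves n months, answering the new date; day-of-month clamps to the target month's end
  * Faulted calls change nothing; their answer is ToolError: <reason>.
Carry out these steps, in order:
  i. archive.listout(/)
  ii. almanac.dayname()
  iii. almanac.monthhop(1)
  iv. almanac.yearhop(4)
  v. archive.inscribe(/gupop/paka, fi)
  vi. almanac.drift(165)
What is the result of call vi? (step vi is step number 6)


Answer: 1726-12-20

Derivation:
CALL listout[p: /]
RET  []
CALL dayname[]
RET  Monday
CALL monthhop[n: 1]
RET  1722-07-08
CALL yearhop[n: 4]
RET  1726-07-08
CALL inscribe[p: /gupop/paka; c: fi]
RET  ToolError: no parent
CALL drift[n: 165]
RET  1726-12-20


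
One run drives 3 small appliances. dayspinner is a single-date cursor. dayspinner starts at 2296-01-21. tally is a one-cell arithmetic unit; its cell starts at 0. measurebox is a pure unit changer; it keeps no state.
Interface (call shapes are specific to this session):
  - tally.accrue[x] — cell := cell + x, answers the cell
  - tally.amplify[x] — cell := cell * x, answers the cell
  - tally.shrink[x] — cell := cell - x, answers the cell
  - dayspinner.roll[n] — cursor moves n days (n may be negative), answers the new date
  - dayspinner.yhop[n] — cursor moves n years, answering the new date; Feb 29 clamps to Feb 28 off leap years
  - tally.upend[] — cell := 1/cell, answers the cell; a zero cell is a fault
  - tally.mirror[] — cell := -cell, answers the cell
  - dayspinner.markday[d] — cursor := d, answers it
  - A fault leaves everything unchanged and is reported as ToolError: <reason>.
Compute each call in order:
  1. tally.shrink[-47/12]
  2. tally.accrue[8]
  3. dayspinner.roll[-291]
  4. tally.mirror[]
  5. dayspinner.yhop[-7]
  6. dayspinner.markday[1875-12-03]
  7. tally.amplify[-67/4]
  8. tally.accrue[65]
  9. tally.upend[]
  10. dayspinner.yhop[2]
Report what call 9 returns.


Answer: 48/12701

Derivation:
CALL tally.shrink[x→-47/12]
RET  47/12
CALL tally.accrue[x→8]
RET  143/12
CALL dayspinner.roll[n→-291]
RET  2295-04-05
CALL tally.mirror[]
RET  -143/12
CALL dayspinner.yhop[n→-7]
RET  2288-04-05
CALL dayspinner.markday[d→1875-12-03]
RET  1875-12-03
CALL tally.amplify[x→-67/4]
RET  9581/48
CALL tally.accrue[x→65]
RET  12701/48
CALL tally.upend[]
RET  48/12701
CALL dayspinner.yhop[n→2]
RET  1877-12-03


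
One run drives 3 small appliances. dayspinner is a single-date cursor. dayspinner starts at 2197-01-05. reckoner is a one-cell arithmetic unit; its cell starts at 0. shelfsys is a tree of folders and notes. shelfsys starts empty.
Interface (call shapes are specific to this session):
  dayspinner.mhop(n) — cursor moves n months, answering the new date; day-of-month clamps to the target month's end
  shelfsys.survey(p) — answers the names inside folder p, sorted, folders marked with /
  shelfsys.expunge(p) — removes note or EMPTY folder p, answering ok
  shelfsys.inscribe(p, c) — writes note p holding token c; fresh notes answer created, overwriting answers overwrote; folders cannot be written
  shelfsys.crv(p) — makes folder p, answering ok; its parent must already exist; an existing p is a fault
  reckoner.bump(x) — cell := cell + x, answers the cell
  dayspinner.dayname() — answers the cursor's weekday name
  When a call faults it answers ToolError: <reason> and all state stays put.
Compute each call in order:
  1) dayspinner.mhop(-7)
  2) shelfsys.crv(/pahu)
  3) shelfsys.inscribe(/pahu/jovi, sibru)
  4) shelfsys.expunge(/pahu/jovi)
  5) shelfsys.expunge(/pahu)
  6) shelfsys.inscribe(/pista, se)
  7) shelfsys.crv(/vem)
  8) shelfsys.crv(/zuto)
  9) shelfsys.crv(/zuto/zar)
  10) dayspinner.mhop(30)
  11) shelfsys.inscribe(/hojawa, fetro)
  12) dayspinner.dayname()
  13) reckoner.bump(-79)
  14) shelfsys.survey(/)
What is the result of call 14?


> mhop n=-7
= 2196-06-05
> crv p=/pahu
= ok
> inscribe p=/pahu/jovi c=sibru
= created
> expunge p=/pahu/jovi
= ok
> expunge p=/pahu
= ok
> inscribe p=/pista c=se
= created
> crv p=/vem
= ok
> crv p=/zuto
= ok
> crv p=/zuto/zar
= ok
> mhop n=30
= 2198-12-05
> inscribe p=/hojawa c=fetro
= created
> dayname
= Wednesday
> bump x=-79
= -79
> survey p=/
= [hojawa, pista, vem/, zuto/]

Answer: [hojawa, pista, vem/, zuto/]


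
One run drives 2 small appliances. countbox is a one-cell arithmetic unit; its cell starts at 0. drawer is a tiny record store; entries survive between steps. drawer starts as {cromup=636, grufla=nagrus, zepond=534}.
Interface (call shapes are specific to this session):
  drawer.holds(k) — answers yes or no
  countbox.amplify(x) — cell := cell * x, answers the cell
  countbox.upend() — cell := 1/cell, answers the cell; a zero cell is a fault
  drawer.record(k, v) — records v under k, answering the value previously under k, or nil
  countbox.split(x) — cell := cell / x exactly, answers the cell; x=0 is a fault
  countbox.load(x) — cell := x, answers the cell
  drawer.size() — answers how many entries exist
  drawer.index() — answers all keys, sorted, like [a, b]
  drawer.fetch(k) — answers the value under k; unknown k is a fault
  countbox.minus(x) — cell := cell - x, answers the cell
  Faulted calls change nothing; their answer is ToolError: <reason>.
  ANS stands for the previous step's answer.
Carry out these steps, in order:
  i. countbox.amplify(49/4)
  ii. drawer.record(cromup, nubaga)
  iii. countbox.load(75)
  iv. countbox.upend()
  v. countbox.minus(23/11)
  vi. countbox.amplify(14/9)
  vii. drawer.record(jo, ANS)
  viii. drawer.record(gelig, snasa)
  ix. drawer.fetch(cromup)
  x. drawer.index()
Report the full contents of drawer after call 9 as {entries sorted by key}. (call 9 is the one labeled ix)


Answer: {cromup=nubaga, gelig=snasa, grufla=nagrus, jo=-23996/7425, zepond=534}

Derivation:
I run amplify using x: 49/4, → 0.
Invoking record using k: cromup, v: nubaga, which returns 636.
Using load using x: 75, and see 75.
Invoking upend, and get 1/75.
I use minus using x: 23/11, which returns -1714/825.
Invoking amplify using x: 14/9, and see -23996/7425.
I call record using k: jo, v: ANS, → nil.
Then record using k: gelig, v: snasa, yielding nil.
I call fetch using k: cromup, and get nubaga.
I use index(), which returns [cromup, gelig, grufla, jo, zepond].


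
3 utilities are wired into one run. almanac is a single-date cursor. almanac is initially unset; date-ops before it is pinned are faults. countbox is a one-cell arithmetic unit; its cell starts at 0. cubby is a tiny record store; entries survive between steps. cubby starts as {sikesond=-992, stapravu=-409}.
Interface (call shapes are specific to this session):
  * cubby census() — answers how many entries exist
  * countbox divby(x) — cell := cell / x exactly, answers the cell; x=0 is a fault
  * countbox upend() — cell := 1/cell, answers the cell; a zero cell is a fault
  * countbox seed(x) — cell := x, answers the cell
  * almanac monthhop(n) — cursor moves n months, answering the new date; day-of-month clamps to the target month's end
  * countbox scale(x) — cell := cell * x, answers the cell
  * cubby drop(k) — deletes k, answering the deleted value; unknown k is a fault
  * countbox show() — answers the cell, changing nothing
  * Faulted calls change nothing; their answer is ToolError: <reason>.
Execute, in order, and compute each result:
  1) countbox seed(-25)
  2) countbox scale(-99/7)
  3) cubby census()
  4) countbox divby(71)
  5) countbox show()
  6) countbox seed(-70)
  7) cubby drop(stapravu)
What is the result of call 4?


I call countbox seed with x→-25, → -25.
Then countbox scale with x→-99/7, which returns 2475/7.
I call cubby census, and see 2.
I try countbox divby with x→71, giving 2475/497.
Calling countbox show, yielding 2475/497.
Next I call countbox seed with x→-70, — result: -70.
Using cubby drop with k→stapravu: -409.

Answer: 2475/497


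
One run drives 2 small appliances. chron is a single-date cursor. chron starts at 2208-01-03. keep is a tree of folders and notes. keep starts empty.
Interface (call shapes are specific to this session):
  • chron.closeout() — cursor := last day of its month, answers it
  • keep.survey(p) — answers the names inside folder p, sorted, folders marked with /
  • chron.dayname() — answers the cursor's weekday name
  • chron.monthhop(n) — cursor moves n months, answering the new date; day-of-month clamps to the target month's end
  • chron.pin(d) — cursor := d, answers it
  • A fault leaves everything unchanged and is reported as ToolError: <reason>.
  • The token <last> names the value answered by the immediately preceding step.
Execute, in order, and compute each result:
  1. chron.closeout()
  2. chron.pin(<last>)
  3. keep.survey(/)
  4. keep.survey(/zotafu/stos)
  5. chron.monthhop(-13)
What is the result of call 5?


;; 1. chron.closeout() == 2208-01-31
;; 2. chron.pin(d=<last>) == 2208-01-31
;; 3. keep.survey(p=/) == []
;; 4. keep.survey(p=/zotafu/stos) == ToolError: not found
;; 5. chron.monthhop(n=-13) == 2206-12-31

Answer: 2206-12-31


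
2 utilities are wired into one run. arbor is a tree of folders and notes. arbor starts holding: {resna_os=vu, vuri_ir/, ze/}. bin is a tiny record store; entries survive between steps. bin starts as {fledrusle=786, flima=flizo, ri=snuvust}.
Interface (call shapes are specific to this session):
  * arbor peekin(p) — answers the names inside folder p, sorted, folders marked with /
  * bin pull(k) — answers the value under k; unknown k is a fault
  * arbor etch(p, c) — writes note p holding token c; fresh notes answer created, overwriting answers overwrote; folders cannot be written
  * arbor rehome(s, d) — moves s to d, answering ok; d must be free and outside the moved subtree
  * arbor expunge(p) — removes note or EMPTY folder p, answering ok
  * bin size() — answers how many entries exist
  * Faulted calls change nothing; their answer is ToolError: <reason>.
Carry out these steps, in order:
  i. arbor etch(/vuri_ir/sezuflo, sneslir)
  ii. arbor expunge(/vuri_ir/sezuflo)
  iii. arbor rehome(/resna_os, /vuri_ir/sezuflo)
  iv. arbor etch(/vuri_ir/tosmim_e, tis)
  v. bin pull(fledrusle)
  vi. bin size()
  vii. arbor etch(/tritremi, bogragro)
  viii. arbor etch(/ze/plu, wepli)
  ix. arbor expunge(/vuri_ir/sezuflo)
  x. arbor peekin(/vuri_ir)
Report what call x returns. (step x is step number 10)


Answer: [tosmim_e]

Derivation:
-> arbor etch(p='/vuri_ir/sezuflo', c='sneslir')
<- created
-> arbor expunge(p='/vuri_ir/sezuflo')
<- ok
-> arbor rehome(s='/resna_os', d='/vuri_ir/sezuflo')
<- ok
-> arbor etch(p='/vuri_ir/tosmim_e', c='tis')
<- created
-> bin pull(k='fledrusle')
<- 786
-> bin size()
<- 3
-> arbor etch(p='/tritremi', c='bogragro')
<- created
-> arbor etch(p='/ze/plu', c='wepli')
<- created
-> arbor expunge(p='/vuri_ir/sezuflo')
<- ok
-> arbor peekin(p='/vuri_ir')
<- [tosmim_e]


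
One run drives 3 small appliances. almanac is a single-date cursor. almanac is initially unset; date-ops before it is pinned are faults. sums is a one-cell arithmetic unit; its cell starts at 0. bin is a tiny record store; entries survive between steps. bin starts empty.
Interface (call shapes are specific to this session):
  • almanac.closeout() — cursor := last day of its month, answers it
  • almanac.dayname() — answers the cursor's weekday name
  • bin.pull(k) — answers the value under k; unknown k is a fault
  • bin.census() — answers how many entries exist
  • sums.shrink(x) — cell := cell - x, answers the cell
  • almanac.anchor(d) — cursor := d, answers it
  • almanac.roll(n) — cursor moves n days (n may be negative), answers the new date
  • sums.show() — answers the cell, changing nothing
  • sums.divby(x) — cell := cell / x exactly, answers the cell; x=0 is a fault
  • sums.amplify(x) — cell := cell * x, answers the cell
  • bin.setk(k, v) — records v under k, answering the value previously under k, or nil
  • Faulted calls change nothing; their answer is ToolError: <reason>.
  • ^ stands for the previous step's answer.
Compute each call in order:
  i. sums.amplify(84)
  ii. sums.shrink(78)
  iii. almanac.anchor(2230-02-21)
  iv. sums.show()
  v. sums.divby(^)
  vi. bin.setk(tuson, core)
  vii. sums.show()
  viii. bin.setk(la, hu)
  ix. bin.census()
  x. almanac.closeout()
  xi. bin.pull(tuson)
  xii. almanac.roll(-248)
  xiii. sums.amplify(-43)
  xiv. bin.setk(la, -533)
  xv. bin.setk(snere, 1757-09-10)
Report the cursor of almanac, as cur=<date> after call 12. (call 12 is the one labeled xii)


==> amplify(x: 84)
<== 0
==> shrink(x: 78)
<== -78
==> anchor(d: 2230-02-21)
<== 2230-02-21
==> show()
<== -78
==> divby(x: ^)
<== 1
==> setk(k: tuson, v: core)
<== nil
==> show()
<== 1
==> setk(k: la, v: hu)
<== nil
==> census()
<== 2
==> closeout()
<== 2230-02-28
==> pull(k: tuson)
<== core
==> roll(n: -248)
<== 2229-06-25
==> amplify(x: -43)
<== -43
==> setk(k: la, v: -533)
<== hu
==> setk(k: snere, v: 1757-09-10)
<== nil

Answer: cur=2229-06-25
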